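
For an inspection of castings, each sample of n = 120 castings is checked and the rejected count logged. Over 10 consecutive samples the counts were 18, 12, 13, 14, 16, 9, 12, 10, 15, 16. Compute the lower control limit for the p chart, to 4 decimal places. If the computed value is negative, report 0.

0.0260

p̄ = Σdᵢ / (k·n) = 135 / (10 × 120) = 0.11250
LCL = p̄ − 3·√(p̄(1−p̄)/n) = 0.11250 − 3 × 0.02884 = 0.02597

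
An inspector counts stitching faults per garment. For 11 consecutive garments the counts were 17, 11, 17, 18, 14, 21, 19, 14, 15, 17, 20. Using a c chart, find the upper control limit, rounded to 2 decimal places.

28.87

c̄ = (17 + 11 + 17 + 18 + 14 + 21 + 19 + 14 + 15 + 17 + 20) / 11 = 183 / 11 = 16.6364
UCL = c̄ + 3√c̄ = 16.6364 + 3 × √16.6364 = 16.6364 + 3 × 4.0788 = 28.8727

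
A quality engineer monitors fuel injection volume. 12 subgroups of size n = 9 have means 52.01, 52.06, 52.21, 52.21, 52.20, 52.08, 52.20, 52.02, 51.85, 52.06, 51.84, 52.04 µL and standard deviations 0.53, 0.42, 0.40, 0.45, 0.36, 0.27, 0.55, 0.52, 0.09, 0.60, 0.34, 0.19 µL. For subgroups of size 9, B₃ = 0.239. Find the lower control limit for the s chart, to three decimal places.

0.094

s̄ = (0.53 + 0.42 + 0.40 + 0.45 + 0.36 + 0.27 + 0.55 + 0.52 + 0.09 + 0.60 + 0.34 + 0.19) / 12 = 0.3933
LCL_s = B₃·s̄ = 0.239 × 0.3933 = 0.0940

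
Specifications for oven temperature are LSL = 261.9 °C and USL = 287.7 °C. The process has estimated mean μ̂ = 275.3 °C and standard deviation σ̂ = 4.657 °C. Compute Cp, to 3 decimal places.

0.923

Cp = (USL − LSL) / (6σ̂) = (287.7 − 261.9) / (6 × 4.657) = 25.8000 / 27.9420 = 0.9233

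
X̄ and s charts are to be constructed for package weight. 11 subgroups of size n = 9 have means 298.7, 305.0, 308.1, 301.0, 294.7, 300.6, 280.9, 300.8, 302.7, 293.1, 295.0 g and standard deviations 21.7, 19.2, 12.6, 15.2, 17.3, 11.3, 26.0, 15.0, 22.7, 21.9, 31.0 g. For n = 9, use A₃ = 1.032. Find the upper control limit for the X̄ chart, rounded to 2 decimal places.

X̄̄ = (298.7 + 305.0 + 308.1 + 301.0 + 294.7 + 300.6 + 280.9 + 300.8 + 302.7 + 293.1 + 295.0) / 11 = 298.2364
s̄ = (21.7 + 19.2 + 12.6 + 15.2 + 17.3 + 11.3 + 26.0 + 15.0 + 22.7 + 21.9 + 31.0) / 11 = 19.4455
UCL = X̄̄ + A₃·s̄ = 298.2364 + 1.032 × 19.4455 = 318.3041

318.30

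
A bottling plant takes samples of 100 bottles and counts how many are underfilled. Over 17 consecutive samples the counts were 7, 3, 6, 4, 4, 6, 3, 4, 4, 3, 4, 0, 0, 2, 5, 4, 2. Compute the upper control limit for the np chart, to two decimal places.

9.17

p̄ = Σdᵢ / (k·n) = 61 / (17 × 100) = 0.03588
UCL = np̄ + 3·√(np̄(1−p̄)) = 3.5882 + 3 × √(3.5882×0.96412) = 3.5882 + 3 × 1.8600 = 9.1681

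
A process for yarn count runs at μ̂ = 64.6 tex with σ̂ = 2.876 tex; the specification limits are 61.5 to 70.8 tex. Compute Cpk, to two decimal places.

0.36

Cpu = (USL − μ̂) / (3σ̂) = (70.8 − 64.6) / (3 × 2.876) = 0.7186; Cpl = (μ̂ − LSL) / (3σ̂) = (64.6 − 61.5) / (3 × 2.876) = 0.3593; Cpk = min(Cpu, Cpl) = 0.3593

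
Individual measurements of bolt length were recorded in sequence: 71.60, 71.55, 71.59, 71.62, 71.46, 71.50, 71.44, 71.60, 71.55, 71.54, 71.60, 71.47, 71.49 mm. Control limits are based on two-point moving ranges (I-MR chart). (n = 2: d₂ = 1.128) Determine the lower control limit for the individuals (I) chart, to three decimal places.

X̄ = (71.60 + 71.55 + 71.59 + 71.62 + 71.46 + 71.50 + 71.44 + 71.60 + 71.55 + 71.54 + 71.60 + 71.47 + 71.49) / 13 = 71.5392
Moving ranges: 0.05, 0.04, 0.03, 0.16, 0.04, 0.06, 0.16, 0.05, 0.01, 0.06, 0.13, 0.02; M̄R̄ = 0.8100 / 12 = 0.0675
LCL = X̄ − 3·M̄R̄/d₂ = 71.5392 − 3 × 0.0675 / 1.128 = 71.3597

71.360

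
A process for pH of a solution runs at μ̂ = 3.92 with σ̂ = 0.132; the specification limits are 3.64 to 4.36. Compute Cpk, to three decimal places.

Cpu = (USL − μ̂) / (3σ̂) = (4.36 − 3.92) / (3 × 0.132) = 1.1111; Cpl = (μ̂ − LSL) / (3σ̂) = (3.92 − 3.64) / (3 × 0.132) = 0.7071; Cpk = min(Cpu, Cpl) = 0.7071

0.707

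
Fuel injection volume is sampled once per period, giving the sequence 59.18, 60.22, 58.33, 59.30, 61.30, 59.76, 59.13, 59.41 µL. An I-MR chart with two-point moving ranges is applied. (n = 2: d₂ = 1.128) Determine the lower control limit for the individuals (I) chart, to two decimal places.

56.41

X̄ = (59.18 + 60.22 + 58.33 + 59.30 + 61.30 + 59.76 + 59.13 + 59.41) / 8 = 59.5787
Moving ranges: 1.04, 1.89, 0.97, 2.00, 1.54, 0.63, 0.28; M̄R̄ = 8.3500 / 7 = 1.1929
LCL = X̄ − 3·M̄R̄/d₂ = 59.5787 − 3 × 1.1929 / 1.128 = 56.4063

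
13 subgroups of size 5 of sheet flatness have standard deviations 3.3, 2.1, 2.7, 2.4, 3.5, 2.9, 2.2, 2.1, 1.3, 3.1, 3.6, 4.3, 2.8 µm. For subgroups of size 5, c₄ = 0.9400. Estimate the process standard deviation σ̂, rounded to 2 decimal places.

s̄ = (3.3 + 2.1 + 2.7 + 2.4 + 3.5 + 2.9 + 2.2 + 2.1 + 1.3 + 3.1 + 3.6 + 4.3 + 2.8) / 13 = 2.7923
σ̂ = s̄ / c₄ = 2.7923 / 0.9400 = 2.9705

2.97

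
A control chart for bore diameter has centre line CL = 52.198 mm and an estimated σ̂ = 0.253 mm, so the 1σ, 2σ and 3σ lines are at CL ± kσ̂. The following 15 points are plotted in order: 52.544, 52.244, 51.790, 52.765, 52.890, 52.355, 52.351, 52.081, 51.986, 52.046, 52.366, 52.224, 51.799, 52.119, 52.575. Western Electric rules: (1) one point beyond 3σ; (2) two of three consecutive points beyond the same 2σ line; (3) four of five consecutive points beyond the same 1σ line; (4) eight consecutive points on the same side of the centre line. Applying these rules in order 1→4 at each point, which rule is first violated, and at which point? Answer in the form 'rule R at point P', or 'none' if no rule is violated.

rule 2 at point 5

Zone of each point (C = within 1σ̂, B = 1σ̂–2σ̂, A = 2σ̂–3σ̂, * = beyond 3σ̂; sign = side of CL): 1:+B, 2:+C, 3:-B, 4:+A, 5:+A, 6:+C, 7:+C, 8:-C, 9:-C, 10:-C, 11:+C, 12:+C, 13:-B, 14:-C, 15:+B
Rule 2 (two of three consecutive points beyond the same 2σ limit) is satisfied at point 5.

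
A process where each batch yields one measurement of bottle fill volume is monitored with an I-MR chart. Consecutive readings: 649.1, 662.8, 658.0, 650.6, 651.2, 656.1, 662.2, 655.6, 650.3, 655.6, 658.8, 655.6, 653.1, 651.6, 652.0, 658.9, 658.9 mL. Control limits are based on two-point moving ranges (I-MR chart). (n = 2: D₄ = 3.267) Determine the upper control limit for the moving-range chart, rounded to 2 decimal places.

14.78

Moving ranges: 13.7, 4.8, 7.4, 0.6, 4.9, 6.1, 6.6, 5.3, 5.3, 3.2, 3.2, 2.5, 1.5, 0.4, 6.9, 0.0; M̄R̄ = 72.4000 / 16 = 4.5250
UCL_MR = D₄·M̄R̄ = 3.267 × 4.5250 = 14.7832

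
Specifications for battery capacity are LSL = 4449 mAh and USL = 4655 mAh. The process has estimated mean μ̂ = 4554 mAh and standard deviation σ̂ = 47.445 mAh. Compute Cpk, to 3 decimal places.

0.710

Cpu = (USL − μ̂) / (3σ̂) = (4655 − 4554) / (3 × 47.445) = 0.7096; Cpl = (μ̂ − LSL) / (3σ̂) = (4554 − 4449) / (3 × 47.445) = 0.7377; Cpk = min(Cpu, Cpl) = 0.7096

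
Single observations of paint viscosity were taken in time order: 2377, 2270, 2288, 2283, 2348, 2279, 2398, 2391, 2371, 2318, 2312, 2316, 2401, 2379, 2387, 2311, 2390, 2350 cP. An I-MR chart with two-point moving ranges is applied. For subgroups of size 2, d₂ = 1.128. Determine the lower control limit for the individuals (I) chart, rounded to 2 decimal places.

2220.23

X̄ = (2377 + 2270 + 2288 + 2283 + 2348 + 2279 + 2398 + 2391 + 2371 + 2318 + 2312 + 2316 + 2401 + 2379 + 2387 + 2311 + 2390 + 2350) / 18 = 2342.7222
Moving ranges: 107, 18, 5, 65, 69, 119, 7, 20, 53, 6, 4, 85, 22, 8, 76, 79, 40; M̄R̄ = 783.0000 / 17 = 46.0588
LCL = X̄ − 3·M̄R̄/d₂ = 2342.7222 − 3 × 46.0588 / 1.128 = 2220.2254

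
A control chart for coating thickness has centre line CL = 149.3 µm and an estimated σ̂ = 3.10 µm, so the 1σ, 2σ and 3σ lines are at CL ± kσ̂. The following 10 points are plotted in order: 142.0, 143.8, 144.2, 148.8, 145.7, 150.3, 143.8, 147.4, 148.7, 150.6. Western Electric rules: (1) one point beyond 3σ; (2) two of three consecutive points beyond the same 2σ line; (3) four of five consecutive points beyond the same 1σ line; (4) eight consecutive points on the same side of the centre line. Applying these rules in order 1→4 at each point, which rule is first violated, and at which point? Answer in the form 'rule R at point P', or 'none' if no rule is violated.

Zone of each point (C = within 1σ̂, B = 1σ̂–2σ̂, A = 2σ̂–3σ̂, * = beyond 3σ̂; sign = side of CL): 1:-A, 2:-B, 3:-B, 4:-C, 5:-B, 6:+C, 7:-B, 8:-C, 9:-C, 10:+C
Rule 3 (four of five consecutive points beyond the same 1σ limit) is satisfied at point 5.

rule 3 at point 5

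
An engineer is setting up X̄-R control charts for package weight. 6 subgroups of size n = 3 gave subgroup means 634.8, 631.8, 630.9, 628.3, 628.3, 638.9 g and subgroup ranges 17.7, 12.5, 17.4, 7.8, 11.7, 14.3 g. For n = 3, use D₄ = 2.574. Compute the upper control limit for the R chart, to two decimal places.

R̄ = (17.7 + 12.5 + 17.4 + 7.8 + 11.7 + 14.3) / 6 = 81.4000 / 6 = 13.5667
UCL_R = D₄·R̄ = 2.574 × 13.5667 = 34.9206

34.92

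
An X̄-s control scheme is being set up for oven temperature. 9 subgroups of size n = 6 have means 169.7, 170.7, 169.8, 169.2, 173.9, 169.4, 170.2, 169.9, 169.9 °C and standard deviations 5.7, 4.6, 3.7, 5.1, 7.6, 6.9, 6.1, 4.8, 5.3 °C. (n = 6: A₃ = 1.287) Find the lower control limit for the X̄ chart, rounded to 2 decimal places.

163.18

X̄̄ = (169.7 + 170.7 + 169.8 + 169.2 + 173.9 + 169.4 + 170.2 + 169.9 + 169.9) / 9 = 170.3000
s̄ = (5.7 + 4.6 + 3.7 + 5.1 + 7.6 + 6.9 + 6.1 + 4.8 + 5.3) / 9 = 5.5333
LCL = X̄̄ − A₃·s̄ = 170.3000 − 1.287 × 5.5333 = 163.1786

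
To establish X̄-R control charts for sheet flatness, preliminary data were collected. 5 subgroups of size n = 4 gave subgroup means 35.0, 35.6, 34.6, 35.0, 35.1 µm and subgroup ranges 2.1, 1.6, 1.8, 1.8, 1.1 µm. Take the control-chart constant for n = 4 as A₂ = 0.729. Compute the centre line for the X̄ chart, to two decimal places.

35.06

X̄̄ = (35.0 + 35.6 + 34.6 + 35.0 + 35.1) / 5 = 175.3000 / 5 = 35.0600
CL = X̄̄ = 35.0600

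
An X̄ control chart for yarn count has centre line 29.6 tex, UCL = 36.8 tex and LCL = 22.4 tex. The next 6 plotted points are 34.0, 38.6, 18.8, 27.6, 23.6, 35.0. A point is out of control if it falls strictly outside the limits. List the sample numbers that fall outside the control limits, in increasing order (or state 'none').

2, 3

Compare each point to [22.4, 36.8]: sample 2 = 38.6 > UCL; sample 3 = 18.8 < LCL.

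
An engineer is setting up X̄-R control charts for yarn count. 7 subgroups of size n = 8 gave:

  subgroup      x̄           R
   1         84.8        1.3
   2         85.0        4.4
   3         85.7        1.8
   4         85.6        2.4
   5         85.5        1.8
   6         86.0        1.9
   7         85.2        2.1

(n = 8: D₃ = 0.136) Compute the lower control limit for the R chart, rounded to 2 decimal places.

0.31

R̄ = (1.3 + 4.4 + 1.8 + 2.4 + 1.8 + 1.9 + 2.1) / 7 = 15.7000 / 7 = 2.2429
LCL_R = D₃·R̄ = 0.136 × 2.2429 = 0.3050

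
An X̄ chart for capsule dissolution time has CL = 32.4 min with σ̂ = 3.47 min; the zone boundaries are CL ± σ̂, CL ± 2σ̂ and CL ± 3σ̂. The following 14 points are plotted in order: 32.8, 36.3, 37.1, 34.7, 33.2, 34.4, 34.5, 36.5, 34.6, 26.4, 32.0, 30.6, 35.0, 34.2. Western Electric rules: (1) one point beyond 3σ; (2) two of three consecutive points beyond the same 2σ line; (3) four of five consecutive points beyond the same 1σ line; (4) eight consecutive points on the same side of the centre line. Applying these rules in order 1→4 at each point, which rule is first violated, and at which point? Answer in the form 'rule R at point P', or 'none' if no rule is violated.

rule 4 at point 8

Zone of each point (C = within 1σ̂, B = 1σ̂–2σ̂, A = 2σ̂–3σ̂, * = beyond 3σ̂; sign = side of CL): 1:+C, 2:+B, 3:+B, 4:+C, 5:+C, 6:+C, 7:+C, 8:+B, 9:+C, 10:-B, 11:-C, 12:-C, 13:+C, 14:+C
Rule 4 (eight consecutive points on the same side of the centre line) is satisfied at point 8.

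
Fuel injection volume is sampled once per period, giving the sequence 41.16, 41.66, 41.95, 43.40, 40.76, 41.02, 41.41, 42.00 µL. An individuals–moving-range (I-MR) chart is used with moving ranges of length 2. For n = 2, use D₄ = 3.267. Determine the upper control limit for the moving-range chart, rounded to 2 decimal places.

Moving ranges: 0.50, 0.29, 1.45, 2.64, 0.26, 0.39, 0.59; M̄R̄ = 6.1200 / 7 = 0.8743
UCL_MR = D₄·M̄R̄ = 3.267 × 0.8743 = 2.8563

2.86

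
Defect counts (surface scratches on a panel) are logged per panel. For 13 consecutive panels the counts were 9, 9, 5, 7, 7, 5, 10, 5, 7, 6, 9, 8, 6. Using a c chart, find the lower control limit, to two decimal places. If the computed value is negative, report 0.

0.00

c̄ = (9 + 9 + 5 + 7 + 7 + 5 + 10 + 5 + 7 + 6 + 9 + 8 + 6) / 13 = 93 / 13 = 7.1538
LCL = c̄ − 3√c̄ = 7.1538 − 3 × 2.6747 = -0.8702 → 0 (cannot be negative)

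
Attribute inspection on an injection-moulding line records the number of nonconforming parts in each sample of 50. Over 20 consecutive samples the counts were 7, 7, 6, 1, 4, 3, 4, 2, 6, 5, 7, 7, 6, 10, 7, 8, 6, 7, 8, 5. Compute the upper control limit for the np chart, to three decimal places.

p̄ = Σdᵢ / (k·n) = 116 / (20 × 50) = 0.11600
UCL = np̄ + 3·√(np̄(1−p̄)) = 5.8000 + 3 × √(5.8000×0.88400) = 5.8000 + 3 × 2.2643 = 12.5930

12.593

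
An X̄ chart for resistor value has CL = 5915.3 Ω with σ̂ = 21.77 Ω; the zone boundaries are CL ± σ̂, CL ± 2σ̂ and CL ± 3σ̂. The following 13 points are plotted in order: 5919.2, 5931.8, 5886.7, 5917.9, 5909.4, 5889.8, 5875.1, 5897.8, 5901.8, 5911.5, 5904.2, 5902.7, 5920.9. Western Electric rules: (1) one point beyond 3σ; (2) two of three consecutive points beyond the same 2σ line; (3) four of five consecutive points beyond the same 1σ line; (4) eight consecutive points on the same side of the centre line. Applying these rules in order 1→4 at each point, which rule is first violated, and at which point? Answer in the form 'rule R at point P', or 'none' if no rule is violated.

rule 4 at point 12

Zone of each point (C = within 1σ̂, B = 1σ̂–2σ̂, A = 2σ̂–3σ̂, * = beyond 3σ̂; sign = side of CL): 1:+C, 2:+C, 3:-B, 4:+C, 5:-C, 6:-B, 7:-B, 8:-C, 9:-C, 10:-C, 11:-C, 12:-C, 13:+C
Rule 4 (eight consecutive points on the same side of the centre line) is satisfied at point 12.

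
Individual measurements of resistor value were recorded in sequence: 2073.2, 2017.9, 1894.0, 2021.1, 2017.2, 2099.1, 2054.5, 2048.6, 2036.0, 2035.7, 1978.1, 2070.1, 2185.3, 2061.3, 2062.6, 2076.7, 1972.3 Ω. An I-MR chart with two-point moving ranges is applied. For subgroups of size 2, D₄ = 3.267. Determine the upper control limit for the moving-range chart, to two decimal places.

Moving ranges: 55.3, 123.9, 127.1, 3.9, 81.9, 44.6, 5.9, 12.6, 0.3, 57.6, 92.0, 115.2, 124.0, 1.3, 14.1, 104.4; M̄R̄ = 964.1000 / 16 = 60.2563
UCL_MR = D₄·M̄R̄ = 3.267 × 60.2563 = 196.8572

196.86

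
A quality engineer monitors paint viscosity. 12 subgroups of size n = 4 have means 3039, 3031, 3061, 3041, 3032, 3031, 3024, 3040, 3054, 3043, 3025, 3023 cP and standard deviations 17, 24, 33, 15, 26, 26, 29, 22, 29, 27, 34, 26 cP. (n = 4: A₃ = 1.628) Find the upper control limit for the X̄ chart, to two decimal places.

X̄̄ = (3039 + 3031 + 3061 + 3041 + 3032 + 3031 + 3024 + 3040 + 3054 + 3043 + 3025 + 3023) / 12 = 3037.0000
s̄ = (17 + 24 + 33 + 15 + 26 + 26 + 29 + 22 + 29 + 27 + 34 + 26) / 12 = 25.6667
UCL = X̄̄ + A₃·s̄ = 3037.0000 + 1.628 × 25.6667 = 3078.7853

3078.79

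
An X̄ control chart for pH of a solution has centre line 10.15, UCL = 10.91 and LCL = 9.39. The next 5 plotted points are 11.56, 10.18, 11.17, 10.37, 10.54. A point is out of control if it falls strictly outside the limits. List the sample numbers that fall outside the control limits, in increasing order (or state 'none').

Compare each point to [9.39, 10.91]: sample 1 = 11.56 > UCL; sample 3 = 11.17 > UCL.

1, 3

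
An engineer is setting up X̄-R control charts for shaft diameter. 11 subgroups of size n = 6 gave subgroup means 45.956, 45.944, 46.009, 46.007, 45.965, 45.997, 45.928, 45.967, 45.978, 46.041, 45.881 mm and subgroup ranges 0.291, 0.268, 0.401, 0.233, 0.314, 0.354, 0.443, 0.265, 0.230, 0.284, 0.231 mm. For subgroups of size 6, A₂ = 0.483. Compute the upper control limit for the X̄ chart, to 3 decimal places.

X̄̄ = (45.956 + 45.944 + 46.009 + 46.007 + 45.965 + 45.997 + 45.928 + 45.967 + 45.978 + 46.041 + 45.881) / 11 = 505.6730 / 11 = 45.9703
R̄ = (0.291 + 0.268 + 0.401 + 0.233 + 0.314 + 0.354 + 0.443 + 0.265 + 0.230 + 0.284 + 0.231) / 11 = 3.3140 / 11 = 0.3013
UCL = X̄̄ + A₂·R̄ = 45.9703 + 0.483 × 0.3013 = 46.1158

46.116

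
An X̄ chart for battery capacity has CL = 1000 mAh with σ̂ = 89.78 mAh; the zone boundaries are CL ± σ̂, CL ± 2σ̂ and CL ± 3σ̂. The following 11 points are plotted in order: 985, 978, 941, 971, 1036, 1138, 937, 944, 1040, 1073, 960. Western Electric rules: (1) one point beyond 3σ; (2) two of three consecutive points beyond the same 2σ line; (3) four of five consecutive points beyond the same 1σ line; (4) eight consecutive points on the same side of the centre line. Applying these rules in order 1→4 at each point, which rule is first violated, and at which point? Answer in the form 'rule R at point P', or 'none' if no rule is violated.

none

Zone of each point (C = within 1σ̂, B = 1σ̂–2σ̂, A = 2σ̂–3σ̂, * = beyond 3σ̂; sign = side of CL): 1:-C, 2:-C, 3:-C, 4:-C, 5:+C, 6:+B, 7:-C, 8:-C, 9:+C, 10:+C, 11:-C
No rule fires across all 11 points.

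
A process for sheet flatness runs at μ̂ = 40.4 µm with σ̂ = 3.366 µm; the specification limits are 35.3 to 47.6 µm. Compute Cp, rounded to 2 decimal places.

0.61

Cp = (USL − LSL) / (6σ̂) = (47.6 − 35.3) / (6 × 3.366) = 12.3000 / 20.1960 = 0.6090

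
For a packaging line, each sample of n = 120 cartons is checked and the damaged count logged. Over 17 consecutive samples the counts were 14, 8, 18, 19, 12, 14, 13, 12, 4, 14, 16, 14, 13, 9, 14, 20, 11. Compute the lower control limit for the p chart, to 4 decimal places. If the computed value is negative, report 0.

p̄ = Σdᵢ / (k·n) = 225 / (17 × 120) = 0.11029
LCL = p̄ − 3·√(p̄(1−p̄)/n) = 0.11029 − 3 × 0.02860 = 0.02451

0.0245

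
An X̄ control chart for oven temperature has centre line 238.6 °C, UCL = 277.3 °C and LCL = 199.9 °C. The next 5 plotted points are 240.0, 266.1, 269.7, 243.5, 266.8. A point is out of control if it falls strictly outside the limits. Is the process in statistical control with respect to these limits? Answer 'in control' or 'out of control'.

in control

All 5 points lie within [199.9, 277.3].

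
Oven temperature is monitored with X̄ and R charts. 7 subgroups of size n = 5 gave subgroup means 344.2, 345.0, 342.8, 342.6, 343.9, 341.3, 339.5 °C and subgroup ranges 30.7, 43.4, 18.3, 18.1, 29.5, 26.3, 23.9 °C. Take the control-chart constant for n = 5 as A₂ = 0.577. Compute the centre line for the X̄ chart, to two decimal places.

342.76

X̄̄ = (344.2 + 345.0 + 342.8 + 342.6 + 343.9 + 341.3 + 339.5) / 7 = 2399.3000 / 7 = 342.7571
CL = X̄̄ = 342.7571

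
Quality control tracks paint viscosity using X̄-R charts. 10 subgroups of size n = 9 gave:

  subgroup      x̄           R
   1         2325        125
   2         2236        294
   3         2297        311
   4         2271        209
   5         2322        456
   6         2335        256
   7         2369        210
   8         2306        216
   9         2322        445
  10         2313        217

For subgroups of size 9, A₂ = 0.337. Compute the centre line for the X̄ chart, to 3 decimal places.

X̄̄ = (2325 + 2236 + 2297 + 2271 + 2322 + 2335 + 2369 + 2306 + 2322 + 2313) / 10 = 23096.0000 / 10 = 2309.6000
CL = X̄̄ = 2309.6000

2309.600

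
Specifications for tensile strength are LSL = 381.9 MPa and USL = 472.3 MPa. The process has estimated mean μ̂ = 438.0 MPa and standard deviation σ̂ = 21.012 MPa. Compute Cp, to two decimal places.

Cp = (USL − LSL) / (6σ̂) = (472.3 − 381.9) / (6 × 21.012) = 90.4000 / 126.0720 = 0.7171

0.72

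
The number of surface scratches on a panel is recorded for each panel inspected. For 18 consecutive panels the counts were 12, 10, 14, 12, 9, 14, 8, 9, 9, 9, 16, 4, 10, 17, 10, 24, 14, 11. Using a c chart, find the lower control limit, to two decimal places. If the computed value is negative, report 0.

c̄ = (12 + 10 + 14 + 12 + 9 + 14 + 8 + 9 + 9 + 9 + 16 + 4 + 10 + 17 + 10 + 24 + 14 + 11) / 18 = 212 / 18 = 11.7778
LCL = c̄ − 3√c̄ = 11.7778 − 3 × 3.4319 = 1.4821

1.48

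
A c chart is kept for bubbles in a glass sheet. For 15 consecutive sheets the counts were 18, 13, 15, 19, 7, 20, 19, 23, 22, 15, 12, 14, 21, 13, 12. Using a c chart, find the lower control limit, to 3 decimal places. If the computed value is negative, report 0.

4.125

c̄ = (18 + 13 + 15 + 19 + 7 + 20 + 19 + 23 + 22 + 15 + 12 + 14 + 21 + 13 + 12) / 15 = 243 / 15 = 16.2000
LCL = c̄ − 3√c̄ = 16.2000 − 3 × 4.0249 = 4.1252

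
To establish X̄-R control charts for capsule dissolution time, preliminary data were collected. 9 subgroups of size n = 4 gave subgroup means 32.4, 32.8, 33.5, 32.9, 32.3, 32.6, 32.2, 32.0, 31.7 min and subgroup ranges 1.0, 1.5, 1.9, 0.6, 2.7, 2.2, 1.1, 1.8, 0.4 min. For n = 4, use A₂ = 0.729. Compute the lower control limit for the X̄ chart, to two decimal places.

X̄̄ = (32.4 + 32.8 + 33.5 + 32.9 + 32.3 + 32.6 + 32.2 + 32.0 + 31.7) / 9 = 292.4000 / 9 = 32.4889
R̄ = (1.0 + 1.5 + 1.9 + 0.6 + 2.7 + 2.2 + 1.1 + 1.8 + 0.4) / 9 = 13.2000 / 9 = 1.4667
LCL = X̄̄ − A₂·R̄ = 32.4889 − 0.729 × 1.4667 = 31.4197

31.42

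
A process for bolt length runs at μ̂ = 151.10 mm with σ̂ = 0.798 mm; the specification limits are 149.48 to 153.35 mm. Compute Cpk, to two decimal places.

Cpu = (USL − μ̂) / (3σ̂) = (153.35 − 151.10) / (3 × 0.798) = 0.9398; Cpl = (μ̂ − LSL) / (3σ̂) = (151.10 − 149.48) / (3 × 0.798) = 0.6767; Cpk = min(Cpu, Cpl) = 0.6767

0.68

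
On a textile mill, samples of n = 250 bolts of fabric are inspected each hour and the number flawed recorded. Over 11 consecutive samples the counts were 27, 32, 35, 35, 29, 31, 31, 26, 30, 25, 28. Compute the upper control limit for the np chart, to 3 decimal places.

p̄ = Σdᵢ / (k·n) = 329 / (11 × 250) = 0.11964
UCL = np̄ + 3·√(np̄(1−p̄)) = 29.9091 + 3 × √(29.9091×0.88036) = 29.9091 + 3 × 5.1314 = 45.3032

45.303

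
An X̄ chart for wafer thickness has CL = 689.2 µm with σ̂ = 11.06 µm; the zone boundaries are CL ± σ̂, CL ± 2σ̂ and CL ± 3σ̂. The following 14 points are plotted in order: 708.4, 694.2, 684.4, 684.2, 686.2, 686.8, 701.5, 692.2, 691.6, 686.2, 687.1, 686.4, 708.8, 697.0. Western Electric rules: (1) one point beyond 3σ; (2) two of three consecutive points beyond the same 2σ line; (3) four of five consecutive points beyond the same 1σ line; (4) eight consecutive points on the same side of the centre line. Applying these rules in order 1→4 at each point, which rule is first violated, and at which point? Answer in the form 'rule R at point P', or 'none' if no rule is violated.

none

Zone of each point (C = within 1σ̂, B = 1σ̂–2σ̂, A = 2σ̂–3σ̂, * = beyond 3σ̂; sign = side of CL): 1:+B, 2:+C, 3:-C, 4:-C, 5:-C, 6:-C, 7:+B, 8:+C, 9:+C, 10:-C, 11:-C, 12:-C, 13:+B, 14:+C
No rule fires across all 14 points.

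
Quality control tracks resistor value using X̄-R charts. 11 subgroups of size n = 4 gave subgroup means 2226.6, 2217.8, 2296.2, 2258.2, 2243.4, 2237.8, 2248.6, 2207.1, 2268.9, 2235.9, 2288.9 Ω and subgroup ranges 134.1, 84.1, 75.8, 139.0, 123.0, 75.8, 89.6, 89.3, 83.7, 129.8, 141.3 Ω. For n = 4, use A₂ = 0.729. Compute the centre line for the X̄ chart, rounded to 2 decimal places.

2248.13

X̄̄ = (2226.6 + 2217.8 + 2296.2 + 2258.2 + 2243.4 + 2237.8 + 2248.6 + 2207.1 + 2268.9 + 2235.9 + 2288.9) / 11 = 24729.4000 / 11 = 2248.1273
CL = X̄̄ = 2248.1273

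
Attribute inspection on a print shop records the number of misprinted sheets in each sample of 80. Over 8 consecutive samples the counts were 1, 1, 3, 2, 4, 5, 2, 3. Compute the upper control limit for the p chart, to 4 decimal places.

p̄ = Σdᵢ / (k·n) = 21 / (8 × 80) = 0.03281
UCL = p̄ + 3·√(p̄(1−p̄)/n) = 0.03281 + 3 × √(0.03281×0.96719/80) = 0.03281 + 3 × 0.01992 = 0.09256

0.0926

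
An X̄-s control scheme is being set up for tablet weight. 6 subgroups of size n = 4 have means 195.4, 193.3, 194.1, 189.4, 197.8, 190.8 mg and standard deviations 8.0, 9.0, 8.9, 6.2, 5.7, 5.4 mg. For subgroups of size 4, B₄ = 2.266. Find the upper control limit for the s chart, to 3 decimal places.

s̄ = (8.0 + 9.0 + 8.9 + 6.2 + 5.7 + 5.4) / 6 = 7.2000
UCL_s = B₄·s̄ = 2.266 × 7.2000 = 16.3152

16.315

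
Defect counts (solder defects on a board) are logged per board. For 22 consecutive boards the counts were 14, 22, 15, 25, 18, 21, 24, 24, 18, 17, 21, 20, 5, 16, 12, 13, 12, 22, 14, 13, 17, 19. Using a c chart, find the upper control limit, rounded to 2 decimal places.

29.86

c̄ = (14 + 22 + 15 + 25 + 18 + 21 + 24 + 24 + 18 + 17 + 21 + 20 + 5 + 16 + 12 + 13 + 12 + 22 + 14 + 13 + 17 + 19) / 22 = 382 / 22 = 17.3636
UCL = c̄ + 3√c̄ = 17.3636 + 3 × √17.3636 = 17.3636 + 3 × 4.1670 = 29.8645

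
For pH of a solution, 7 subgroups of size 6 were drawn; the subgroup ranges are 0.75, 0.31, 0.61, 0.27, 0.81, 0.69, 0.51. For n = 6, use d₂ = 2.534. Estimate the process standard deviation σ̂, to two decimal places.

R̄ = (0.75 + 0.31 + 0.61 + 0.27 + 0.81 + 0.69 + 0.51) / 7 = 0.5643
σ̂ = R̄ / d₂ = 0.5643 / 2.534 = 0.2227

0.22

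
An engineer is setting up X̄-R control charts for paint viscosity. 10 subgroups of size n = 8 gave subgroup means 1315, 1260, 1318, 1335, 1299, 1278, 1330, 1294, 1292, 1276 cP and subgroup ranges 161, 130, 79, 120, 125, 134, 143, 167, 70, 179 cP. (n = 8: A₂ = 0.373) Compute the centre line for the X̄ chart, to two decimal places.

X̄̄ = (1315 + 1260 + 1318 + 1335 + 1299 + 1278 + 1330 + 1294 + 1292 + 1276) / 10 = 12997.0000 / 10 = 1299.7000
CL = X̄̄ = 1299.7000

1299.70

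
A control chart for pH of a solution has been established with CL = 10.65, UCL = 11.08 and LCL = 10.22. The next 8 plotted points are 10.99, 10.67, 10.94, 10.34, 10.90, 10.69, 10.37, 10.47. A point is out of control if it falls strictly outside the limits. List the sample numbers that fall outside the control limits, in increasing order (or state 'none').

All 8 points lie within [10.22, 11.08].

none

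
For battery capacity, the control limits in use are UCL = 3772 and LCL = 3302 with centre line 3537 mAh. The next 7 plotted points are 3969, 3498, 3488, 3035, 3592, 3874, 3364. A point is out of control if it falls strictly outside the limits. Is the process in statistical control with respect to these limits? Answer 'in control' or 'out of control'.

Compare each point to [3302, 3772]: sample 1 = 3969 > UCL; sample 4 = 3035 < LCL; sample 6 = 3874 > UCL.

out of control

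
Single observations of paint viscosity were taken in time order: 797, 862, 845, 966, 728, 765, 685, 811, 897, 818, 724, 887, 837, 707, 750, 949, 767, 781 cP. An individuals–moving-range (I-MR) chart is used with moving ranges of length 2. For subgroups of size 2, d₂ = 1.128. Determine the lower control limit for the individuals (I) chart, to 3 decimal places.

540.066

X̄ = (797 + 862 + 845 + 966 + 728 + 765 + 685 + 811 + 897 + 818 + 724 + 887 + 837 + 707 + 750 + 949 + 767 + 781) / 18 = 809.7778
Moving ranges: 65, 17, 121, 238, 37, 80, 126, 86, 79, 94, 163, 50, 130, 43, 199, 182, 14; M̄R̄ = 1724.0000 / 17 = 101.4118
LCL = X̄ − 3·M̄R̄/d₂ = 809.7778 − 3 × 101.4118 / 1.128 = 540.0656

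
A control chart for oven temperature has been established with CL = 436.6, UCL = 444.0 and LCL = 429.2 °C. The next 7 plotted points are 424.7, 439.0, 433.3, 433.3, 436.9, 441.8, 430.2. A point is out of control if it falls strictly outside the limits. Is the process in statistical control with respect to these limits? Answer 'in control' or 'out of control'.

out of control

Compare each point to [429.2, 444.0]: sample 1 = 424.7 < LCL.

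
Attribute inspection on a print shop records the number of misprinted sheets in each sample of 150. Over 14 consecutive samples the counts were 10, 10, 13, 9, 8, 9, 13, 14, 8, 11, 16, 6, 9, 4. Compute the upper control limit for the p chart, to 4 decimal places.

p̄ = Σdᵢ / (k·n) = 140 / (14 × 150) = 0.06667
UCL = p̄ + 3·√(p̄(1−p̄)/n) = 0.06667 + 3 × √(0.06667×0.93333/150) = 0.06667 + 3 × 0.02037 = 0.12777

0.1278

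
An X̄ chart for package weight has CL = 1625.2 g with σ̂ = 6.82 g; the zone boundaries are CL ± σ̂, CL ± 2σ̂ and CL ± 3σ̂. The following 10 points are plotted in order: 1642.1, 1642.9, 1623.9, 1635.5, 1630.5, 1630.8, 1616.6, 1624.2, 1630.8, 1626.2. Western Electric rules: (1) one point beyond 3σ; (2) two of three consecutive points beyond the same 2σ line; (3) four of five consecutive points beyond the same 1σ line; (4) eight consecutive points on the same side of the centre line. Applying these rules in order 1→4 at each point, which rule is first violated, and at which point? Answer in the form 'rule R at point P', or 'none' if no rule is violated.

rule 2 at point 2

Zone of each point (C = within 1σ̂, B = 1σ̂–2σ̂, A = 2σ̂–3σ̂, * = beyond 3σ̂; sign = side of CL): 1:+A, 2:+A, 3:-C, 4:+B, 5:+C, 6:+C, 7:-B, 8:-C, 9:+C, 10:+C
Rule 2 (two of three consecutive points beyond the same 2σ limit) is satisfied at point 2.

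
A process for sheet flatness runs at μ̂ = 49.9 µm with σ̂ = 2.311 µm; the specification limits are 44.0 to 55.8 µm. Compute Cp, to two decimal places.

0.85

Cp = (USL − LSL) / (6σ̂) = (55.8 − 44.0) / (6 × 2.311) = 11.8000 / 13.8660 = 0.8510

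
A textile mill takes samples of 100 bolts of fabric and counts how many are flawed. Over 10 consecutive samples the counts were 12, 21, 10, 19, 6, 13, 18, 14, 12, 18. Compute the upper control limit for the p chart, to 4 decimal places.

p̄ = Σdᵢ / (k·n) = 143 / (10 × 100) = 0.14300
UCL = p̄ + 3·√(p̄(1−p̄)/n) = 0.14300 + 3 × √(0.14300×0.85700/100) = 0.14300 + 3 × 0.03501 = 0.24802

0.2480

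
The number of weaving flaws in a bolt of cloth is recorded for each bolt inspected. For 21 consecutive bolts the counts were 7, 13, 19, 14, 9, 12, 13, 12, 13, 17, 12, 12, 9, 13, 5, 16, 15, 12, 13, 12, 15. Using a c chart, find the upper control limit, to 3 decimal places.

23.141

c̄ = (7 + 13 + 19 + 14 + 9 + 12 + 13 + 12 + 13 + 17 + 12 + 12 + 9 + 13 + 5 + 16 + 15 + 12 + 13 + 12 + 15) / 21 = 263 / 21 = 12.5238
UCL = c̄ + 3√c̄ = 12.5238 + 3 × √12.5238 = 12.5238 + 3 × 3.5389 = 23.1405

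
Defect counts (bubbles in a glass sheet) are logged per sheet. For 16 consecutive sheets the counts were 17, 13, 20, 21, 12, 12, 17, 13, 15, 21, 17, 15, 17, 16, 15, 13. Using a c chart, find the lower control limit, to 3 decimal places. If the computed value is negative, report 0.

c̄ = (17 + 13 + 20 + 21 + 12 + 12 + 17 + 13 + 15 + 21 + 17 + 15 + 17 + 16 + 15 + 13) / 16 = 254 / 16 = 15.8750
LCL = c̄ − 3√c̄ = 15.8750 − 3 × 3.9843 = 3.9220

3.922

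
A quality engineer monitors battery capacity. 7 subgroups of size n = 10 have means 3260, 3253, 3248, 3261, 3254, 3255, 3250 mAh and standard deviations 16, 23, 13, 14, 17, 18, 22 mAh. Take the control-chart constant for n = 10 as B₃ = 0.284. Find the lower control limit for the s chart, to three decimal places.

s̄ = (16 + 23 + 13 + 14 + 17 + 18 + 22) / 7 = 17.5714
LCL_s = B₃·s̄ = 0.284 × 17.5714 = 4.9903

4.990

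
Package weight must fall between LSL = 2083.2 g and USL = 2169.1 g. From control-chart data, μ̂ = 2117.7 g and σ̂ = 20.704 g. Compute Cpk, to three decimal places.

Cpu = (USL − μ̂) / (3σ̂) = (2169.1 − 2117.7) / (3 × 20.704) = 0.8275; Cpl = (μ̂ − LSL) / (3σ̂) = (2117.7 − 2083.2) / (3 × 20.704) = 0.5554; Cpk = min(Cpu, Cpl) = 0.5554

0.555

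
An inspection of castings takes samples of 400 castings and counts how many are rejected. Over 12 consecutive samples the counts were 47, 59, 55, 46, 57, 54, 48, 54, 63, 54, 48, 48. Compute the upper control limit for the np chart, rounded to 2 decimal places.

p̄ = Σdᵢ / (k·n) = 633 / (12 × 400) = 0.13187
UCL = np̄ + 3·√(np̄(1−p̄)) = 52.7500 + 3 × √(52.7500×0.86813) = 52.7500 + 3 × 6.7671 = 73.0513

73.05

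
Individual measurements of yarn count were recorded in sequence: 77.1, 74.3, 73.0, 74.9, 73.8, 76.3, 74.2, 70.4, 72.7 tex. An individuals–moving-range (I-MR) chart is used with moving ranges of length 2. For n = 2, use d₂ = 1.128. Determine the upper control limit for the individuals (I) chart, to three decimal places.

79.995

X̄ = (77.1 + 74.3 + 73.0 + 74.9 + 73.8 + 76.3 + 74.2 + 70.4 + 72.7) / 9 = 74.0778
Moving ranges: 2.8, 1.3, 1.9, 1.1, 2.5, 2.1, 3.8, 2.3; M̄R̄ = 17.8000 / 8 = 2.2250
UCL = X̄ + 3·M̄R̄/d₂ = 74.0778 + 3 × 2.2250 / 1.128 = 79.9953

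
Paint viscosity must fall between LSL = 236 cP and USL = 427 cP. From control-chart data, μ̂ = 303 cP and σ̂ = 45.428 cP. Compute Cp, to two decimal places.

Cp = (USL − LSL) / (6σ̂) = (427 − 236) / (6 × 45.428) = 191.0000 / 272.5680 = 0.7007

0.70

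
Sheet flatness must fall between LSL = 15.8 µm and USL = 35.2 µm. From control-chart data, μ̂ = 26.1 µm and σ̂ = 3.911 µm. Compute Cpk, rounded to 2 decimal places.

0.78

Cpu = (USL − μ̂) / (3σ̂) = (35.2 − 26.1) / (3 × 3.911) = 0.7756; Cpl = (μ̂ − LSL) / (3σ̂) = (26.1 − 15.8) / (3 × 3.911) = 0.8779; Cpk = min(Cpu, Cpl) = 0.7756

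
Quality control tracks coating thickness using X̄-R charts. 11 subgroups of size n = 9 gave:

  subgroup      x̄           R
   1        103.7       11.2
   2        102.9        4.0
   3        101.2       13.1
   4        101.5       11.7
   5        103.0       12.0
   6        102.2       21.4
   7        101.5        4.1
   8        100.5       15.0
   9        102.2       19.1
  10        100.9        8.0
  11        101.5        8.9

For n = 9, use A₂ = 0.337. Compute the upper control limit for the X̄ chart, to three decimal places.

105.855

X̄̄ = (103.7 + 102.9 + 101.2 + 101.5 + 103.0 + 102.2 + 101.5 + 100.5 + 102.2 + 100.9 + 101.5) / 11 = 1121.1000 / 11 = 101.9182
R̄ = (11.2 + 4.0 + 13.1 + 11.7 + 12.0 + 21.4 + 4.1 + 15.0 + 19.1 + 8.0 + 8.9) / 11 = 128.5000 / 11 = 11.6818
UCL = X̄̄ + A₂·R̄ = 101.9182 + 0.337 × 11.6818 = 105.8550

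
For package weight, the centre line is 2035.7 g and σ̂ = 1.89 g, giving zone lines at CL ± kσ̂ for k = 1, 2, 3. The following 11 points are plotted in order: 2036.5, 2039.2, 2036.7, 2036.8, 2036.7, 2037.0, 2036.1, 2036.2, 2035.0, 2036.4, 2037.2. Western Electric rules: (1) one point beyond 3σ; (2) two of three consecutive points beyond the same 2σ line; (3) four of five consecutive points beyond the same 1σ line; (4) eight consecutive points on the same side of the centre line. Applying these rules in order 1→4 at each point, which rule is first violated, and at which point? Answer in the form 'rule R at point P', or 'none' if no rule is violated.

Zone of each point (C = within 1σ̂, B = 1σ̂–2σ̂, A = 2σ̂–3σ̂, * = beyond 3σ̂; sign = side of CL): 1:+C, 2:+B, 3:+C, 4:+C, 5:+C, 6:+C, 7:+C, 8:+C, 9:-C, 10:+C, 11:+C
Rule 4 (eight consecutive points on the same side of the centre line) is satisfied at point 8.

rule 4 at point 8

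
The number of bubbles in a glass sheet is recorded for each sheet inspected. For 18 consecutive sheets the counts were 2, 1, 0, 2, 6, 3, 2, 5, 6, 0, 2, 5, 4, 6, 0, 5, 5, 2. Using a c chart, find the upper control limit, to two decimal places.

8.40

c̄ = (2 + 1 + 0 + 2 + 6 + 3 + 2 + 5 + 6 + 0 + 2 + 5 + 4 + 6 + 0 + 5 + 5 + 2) / 18 = 56 / 18 = 3.1111
UCL = c̄ + 3√c̄ = 3.1111 + 3 × √3.1111 = 3.1111 + 3 × 1.7638 = 8.4026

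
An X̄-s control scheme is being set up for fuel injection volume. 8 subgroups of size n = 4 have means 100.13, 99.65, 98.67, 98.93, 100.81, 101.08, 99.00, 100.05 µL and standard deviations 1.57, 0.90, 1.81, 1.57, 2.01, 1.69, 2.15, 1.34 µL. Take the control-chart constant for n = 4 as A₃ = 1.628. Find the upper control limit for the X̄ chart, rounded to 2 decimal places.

102.44

X̄̄ = (100.13 + 99.65 + 98.67 + 98.93 + 100.81 + 101.08 + 99.00 + 100.05) / 8 = 99.7900
s̄ = (1.57 + 0.90 + 1.81 + 1.57 + 2.01 + 1.69 + 2.15 + 1.34) / 8 = 1.6300
UCL = X̄̄ + A₃·s̄ = 99.7900 + 1.628 × 1.6300 = 102.4436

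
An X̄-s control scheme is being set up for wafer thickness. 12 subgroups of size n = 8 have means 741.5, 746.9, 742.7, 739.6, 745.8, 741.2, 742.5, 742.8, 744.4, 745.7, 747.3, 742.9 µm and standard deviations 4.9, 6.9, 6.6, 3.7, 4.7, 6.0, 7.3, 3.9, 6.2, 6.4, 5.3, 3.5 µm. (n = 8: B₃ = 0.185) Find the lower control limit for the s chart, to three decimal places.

1.008

s̄ = (4.9 + 6.9 + 6.6 + 3.7 + 4.7 + 6.0 + 7.3 + 3.9 + 6.2 + 6.4 + 5.3 + 3.5) / 12 = 5.4500
LCL_s = B₃·s̄ = 0.185 × 5.4500 = 1.0083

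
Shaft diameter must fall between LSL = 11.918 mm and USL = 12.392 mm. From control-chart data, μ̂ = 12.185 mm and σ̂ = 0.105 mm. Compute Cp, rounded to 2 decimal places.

0.75

Cp = (USL − LSL) / (6σ̂) = (12.392 − 11.918) / (6 × 0.105) = 0.4740 / 0.6300 = 0.7524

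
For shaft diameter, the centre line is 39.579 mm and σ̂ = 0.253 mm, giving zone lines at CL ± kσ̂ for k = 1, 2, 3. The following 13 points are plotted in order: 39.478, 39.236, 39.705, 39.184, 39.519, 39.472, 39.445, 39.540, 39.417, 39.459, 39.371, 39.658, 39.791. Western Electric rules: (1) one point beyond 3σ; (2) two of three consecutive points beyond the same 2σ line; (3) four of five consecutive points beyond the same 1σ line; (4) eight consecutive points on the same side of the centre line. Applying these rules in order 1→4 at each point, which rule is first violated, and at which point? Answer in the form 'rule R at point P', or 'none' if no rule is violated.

rule 4 at point 11

Zone of each point (C = within 1σ̂, B = 1σ̂–2σ̂, A = 2σ̂–3σ̂, * = beyond 3σ̂; sign = side of CL): 1:-C, 2:-B, 3:+C, 4:-B, 5:-C, 6:-C, 7:-C, 8:-C, 9:-C, 10:-C, 11:-C, 12:+C, 13:+C
Rule 4 (eight consecutive points on the same side of the centre line) is satisfied at point 11.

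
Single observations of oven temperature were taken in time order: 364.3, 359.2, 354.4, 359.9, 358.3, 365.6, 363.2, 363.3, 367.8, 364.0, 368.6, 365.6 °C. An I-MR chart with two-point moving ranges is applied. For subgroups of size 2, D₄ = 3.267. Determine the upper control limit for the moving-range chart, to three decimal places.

12.682

Moving ranges: 5.1, 4.8, 5.5, 1.6, 7.3, 2.4, 0.1, 4.5, 3.8, 4.6, 3.0; M̄R̄ = 42.7000 / 11 = 3.8818
UCL_MR = D₄·M̄R̄ = 3.267 × 3.8818 = 12.6819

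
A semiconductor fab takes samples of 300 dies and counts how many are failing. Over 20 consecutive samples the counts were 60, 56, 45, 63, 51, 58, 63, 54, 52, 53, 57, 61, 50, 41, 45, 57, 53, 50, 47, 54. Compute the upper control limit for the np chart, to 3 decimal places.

p̄ = Σdᵢ / (k·n) = 1070 / (20 × 300) = 0.17833
UCL = np̄ + 3·√(np̄(1−p̄)) = 53.5000 + 3 × √(53.5000×0.82167) = 53.5000 + 3 × 6.6302 = 73.3905

73.391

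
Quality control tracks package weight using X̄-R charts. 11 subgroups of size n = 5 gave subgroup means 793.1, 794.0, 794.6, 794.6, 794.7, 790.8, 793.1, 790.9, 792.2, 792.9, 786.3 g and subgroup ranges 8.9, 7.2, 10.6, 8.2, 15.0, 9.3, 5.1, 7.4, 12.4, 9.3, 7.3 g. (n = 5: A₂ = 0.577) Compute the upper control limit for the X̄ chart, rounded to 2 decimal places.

797.75

X̄̄ = (793.1 + 794.0 + 794.6 + 794.6 + 794.7 + 790.8 + 793.1 + 790.9 + 792.2 + 792.9 + 786.3) / 11 = 8717.2000 / 11 = 792.4727
R̄ = (8.9 + 7.2 + 10.6 + 8.2 + 15.0 + 9.3 + 5.1 + 7.4 + 12.4 + 9.3 + 7.3) / 11 = 100.7000 / 11 = 9.1545
UCL = X̄̄ + A₂·R̄ = 792.4727 + 0.577 × 9.1545 = 797.7549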